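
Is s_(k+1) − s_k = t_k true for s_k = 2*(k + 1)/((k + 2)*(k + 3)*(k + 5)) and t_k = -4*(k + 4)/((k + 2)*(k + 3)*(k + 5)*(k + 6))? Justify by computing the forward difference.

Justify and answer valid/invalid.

Invalid: residual 4*(3*k + 14)/(k**5 + 20*k**4 + 155*k**3 + 580*k**2 + 1044*k + 720) ≠ 0.

s_(k+1) = 2*(k + 2)/((k + 3)*(k + 4)*(k + 6))
s_(k+1) − s_k = 4*(-k**2 - 5*k - 2)/(k**5 + 20*k**4 + 155*k**3 + 580*k**2 + 1044*k + 720)
(s_(k+1) − s_k) − t_k = 4*(3*k + 14)/(k**5 + 20*k**4 + 155*k**3 + 580*k**2 + 1044*k + 720)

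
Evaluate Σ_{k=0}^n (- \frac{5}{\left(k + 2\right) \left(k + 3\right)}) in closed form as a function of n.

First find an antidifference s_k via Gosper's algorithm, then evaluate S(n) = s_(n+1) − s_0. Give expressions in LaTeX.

The ratio is (k + 2)/(k + 4).
Normal form (A,B,C) = (k + 2, k + 4, 1).
Need (k + 2)·f(k+1) − (k + 3)·f(k) = 1.
deg f ≤ 1 (via 1,1,0).
Match coefficients ⇒ f(k) = k/2.
Then R = B(k−1)f/C = k*(k + 3)/2, so s_k = R(k)·t_k = -5*k/(2*k + 4).
Δs = -5/(k**2 + 5*k + 6), as required.
Evaluate: s_(n+1) = 5*(-n - 1)/(2*(n + 3)); subtract s_(0) = 0 ⇒ S(n) = 5*(-n - 1)/(2*(n + 3)).

S(n) = \frac{5 \left(- n - 1\right)}{2 \left(n + 3\right)}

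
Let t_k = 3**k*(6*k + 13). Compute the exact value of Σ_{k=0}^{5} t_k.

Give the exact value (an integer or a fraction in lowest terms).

Σ = 14578

r(k) = 3*(6*k + 19)/(6*k + 13) after simplifying.
A = 3, B = 1, C = k + 13/6.
f must satisfy (3)·f(k+1) − (1)·f(k) = k + 13/6.
From deg A=0, deg B=0, deg C=1: d=1.
Solve for f: f(k) = (3*k + 2)/6 (degree 1 ≤ 1).
Then R = B(k−1)f/C = (3*k + 2)/(6*k + 13), so s_k = R(k)·t_k = 3**k*(3*k + 2).
Verify: 3**k*(6*k + 13) matches t_k.
Sum = s_(6) − s_(0); s_(6) = 14580, s_(0) = 2 ⇒ 14578.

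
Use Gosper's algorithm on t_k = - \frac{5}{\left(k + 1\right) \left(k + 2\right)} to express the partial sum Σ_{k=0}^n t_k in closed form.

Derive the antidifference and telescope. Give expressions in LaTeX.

S(n) = \frac{5 \left(- n - 1\right)}{n + 2}

r(k) = (k + 1)/(k + 3) after simplifying.
So A=k + 1 and B=k + 3, with C=1.
Need (k + 1)·f(k+1) − (k + 2)·f(k) = 1.
Degrees (1,1,0) ⇒ d ≤ 1.
Match coefficients ⇒ f(k) = k.
Get s_k = R·t_k = -5*k/(k + 1) with R(k) = B(k−1)f(k)/C(k) = k*(k + 2).
Δs = -5/(k**2 + 3*k + 2), as required.
Σ_(k=0)^n t_k = s_(n+1) − s_(0) = (5*(-n - 1)/(n + 2)) − (0), i.e. 5*(-n - 1)/(n + 2).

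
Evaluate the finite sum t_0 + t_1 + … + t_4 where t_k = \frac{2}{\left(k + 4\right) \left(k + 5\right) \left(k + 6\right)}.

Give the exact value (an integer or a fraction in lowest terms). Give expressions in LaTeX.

Σ = 7/180

t_(k+1)/t_k = (k + 4)/(k + 7).
Normal form (A,B,C) = (k + 4, k + 7, 1).
Key eq: (k + 4)·f(k+1) = (k + 6)·f(k) + (1).
From deg A=1, deg B=1, deg C=0: d=2.
Coefficient equations give f(k) = k*(k + 9)/40.
Certificate R = B(k−1)f/C = k*(k + 6)*(k + 9)/40 gives s_k = k*(k + 9)/(20*(k + 4)*(k + 5)).
Verify: 2/(k**3 + 15*k**2 + 74*k + 120) matches t_k.
Σ_(k=0)^(4) t_k = s_(5) − s_(0) = 7/180 − (0) = 7/180.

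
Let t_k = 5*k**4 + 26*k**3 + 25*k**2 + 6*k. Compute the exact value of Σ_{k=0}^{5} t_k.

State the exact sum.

Σ = 12210

r(k) = (5*k**4 + 46*k**3 + 133*k**2 + 154*k + 62)/(k*(5*k**3 + 26*k**2 + 25*k + 6)) after simplifying.
Gosper form: A/B · C(k+1)/C(k) with A=1, B=1, C=k**4 + 26*k**3/5 + 5*k**2 + 6*k/5.
Solve (1)·f(k+1) − (1)·f(k) = k**4 + 26*k**3/5 + 5*k**2 + 6*k/5.
Degrees (0,0,4) ⇒ d ≤ 5.
Solving with deg f ≤ 5: f(k) = k*(k - 1)*(k**3 + 5*k**2 + 2*k - 1)/5.
Get s_k = R·t_k = k*(k**4 + 4*k**3 - 3*k**2 - 3*k + 1) with R(k) = B(k−1)f(k)/C(k) = (k - 1)*(k**3 + 5*k**2 + 2*k - 1)/(5*k**3 + 26*k**2 + 25*k + 6).
Check: Δs_k = k*(5*k**3 + 26*k**2 + 25*k + 6). ✓
Evaluate s at k=6 and k=0: 12210 and 0; difference 12210.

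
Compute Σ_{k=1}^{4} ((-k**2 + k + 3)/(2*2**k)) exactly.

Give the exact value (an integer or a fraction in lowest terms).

Σ = 13/32

t_(k+1)/t_k = (k**2 + k - 3)/(2*(k**2 - k - 3)).
Gosper form: A/B · C(k+1)/C(k) with A=1/2, B=1, C=k**2 - k - 3.
Solve (1/2)·f(k+1) − (1)·f(k) = k**2 - k - 3.
d = 2 from the (0,0,2) case.
Solving with deg f ≤ 2: f(k) = -2*(k**2 + k - 1).
Get s_k = R·t_k = (k**2 + k - 1)/2**k with R(k) = B(k−1)f(k)/C(k) = -2*(k**2 + k - 1)/(k**2 - k - 3).
s_(k+1) − s_k = (-k**2 + k + 3)/(2*2**k) = t_k.
Evaluate s at k=5 and k=1: 29/32 and 1/2; difference 13/32.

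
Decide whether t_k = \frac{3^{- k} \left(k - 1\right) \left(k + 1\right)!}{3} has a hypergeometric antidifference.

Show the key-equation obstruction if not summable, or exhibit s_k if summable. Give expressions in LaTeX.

Yes. s_k = 3^{- k} \left(k + 1\right)!.

Step 1: r(k) = k*(k + 2)/(3*(k - 1)).
A = k/3 + 2/3, B = 1, C = k - 1.
f must satisfy (k/3 + 2/3)·f(k+1) − (1)·f(k) = k - 1.
Degrees (1,0,1) ⇒ d ≤ 0.
Match coefficients ⇒ f(k) = 3.
Get s_k = R·t_k = factorial(k + 1)/3**k with R(k) = B(k−1)f(k)/C(k) = 3/(k - 1).
Verify: (k - 1)*factorial(k + 1)/(3*3**k) matches t_k.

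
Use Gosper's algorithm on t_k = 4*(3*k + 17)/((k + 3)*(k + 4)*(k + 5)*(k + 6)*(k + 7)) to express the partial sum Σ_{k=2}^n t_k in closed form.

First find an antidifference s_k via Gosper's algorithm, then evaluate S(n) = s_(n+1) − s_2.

S(n) = (n**3 + 16*n**2 + 83*n - 100)/(60*(n**3 + 16*n**2 + 83*n + 140))

The ratio is (k + 3)*(3*k + 20)/((k + 8)*(3*k + 17)).
Take A(k)=k + 3, B(k)=k + 8, C(k)=k + 17/3.
Solve (k + 3)·f(k+1) − (k + 7)·f(k) = k + 17/3.
From deg A=1, deg B=1, deg C=1: d=4.
Solving with deg f ≤ 4: f(k) = k*(k + 5)*(k**2 + 13*k + 54)/216.
Certificate R = B(k−1)f/C = k*(k + 5)*(k + 7)*(k**2 + 13*k + 54)/(72*(3*k + 17)) gives s_k = k*(k**2 + 13*k + 54)/(18*(k**3 + 13*k**2 + 54*k + 72)).
Check: Δs_k = 4*(3*k + 17)/(k**5 + 25*k**4 + 245*k**3 + 1175*k**2 + 2754*k + 2520). ✓
Evaluate: s_(n+1) = (n**3 + 16*n**2 + 83*n + 68)/(18*(n**3 + 16*n**2 + 83*n + 140)); subtract s_(2) = 7/180 ⇒ S(n) = (n**3 + 16*n**2 + 83*n - 100)/(60*(n**3 + 16*n**2 + 83*n + 140)).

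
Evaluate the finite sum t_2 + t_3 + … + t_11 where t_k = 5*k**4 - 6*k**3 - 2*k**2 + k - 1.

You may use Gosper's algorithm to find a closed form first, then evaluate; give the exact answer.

Compute t_(k+1)/t_k: get (5*k**4 + 14*k**3 + 10*k**2 - k - 3)/(5*k**4 - 6*k**3 - 2*k**2 + k - 1).
So A=1 and B=1, with C=k**4 - 6*k**3/5 - 2*k**2/5 + k/5 - 1/5.
Set up (1)·f(k+1) − (1)·f(k) − (k**4 - 6*k**3/5 - 2*k**2/5 + k/5 - 1/5) = 0.
Bound: deg f ≤ 5.
A polynomial solution: f(k) = k*(k**4 - 4*k**3 + 4*k**2 - 2)/5.
So s_k = (B(k−1)f/C)·t_k = (k*(k**4 - 4*k**3 + 4*k**2 - 2)/(5*k**4 - 6*k**3 - 2*k**2 + k - 1))·t_k = k*(k**4 - 4*k**3 + 4*k**2 - 2).
Δs = 5*k**4 - 6*k**3 - 2*k**2 + k - 1, as required.
Telescoping: Σ = s_(12) − s_(2) = 172776 − (-4) = 172780.

Σ = 172780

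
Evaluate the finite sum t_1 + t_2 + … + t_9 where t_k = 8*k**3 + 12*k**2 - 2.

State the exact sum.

Ratio r(k) = (4*(k + 1)**3 + 6*(k + 1)**2 - 1)/(4*k**3 + 6*k**2 - 1).
Normal form (A,B,C) = (1, 1, k**3 + 3*k**2/2 - 1/4).
Set up (1)·f(k+1) − (1)·f(k) − (k**3 + 3*k**2/2 - 1/4) = 0.
From deg A=0, deg B=0, deg C=3: d=4.
A polynomial solution: f(k) = k**2*(k**2 - 2)/4.
Certificate R = B(k−1)f/C = k**2*(k**2 - 2)/((2*k + 1)*(2*k**2 + 2*k - 1)) gives s_k = 2*k**2*(k**2 - 2).
s_(k+1) − s_k = 8*k**3 + 12*k**2 - 2 = t_k.
Telescoping: Σ = s_(10) − s_(1) = 19600 − (-2) = 19602.

Σ = 19602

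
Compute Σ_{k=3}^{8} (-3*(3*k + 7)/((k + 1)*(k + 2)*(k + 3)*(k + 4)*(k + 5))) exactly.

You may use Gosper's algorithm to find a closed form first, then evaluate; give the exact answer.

Compute t_(k+1)/t_k: get (k + 1)*(3*k + 10)/((k + 6)*(3*k + 7)).
Normal form (A,B,C) = (k + 1, k + 6, k + 7/3).
f must satisfy (k + 1)·f(k+1) − (k + 5)·f(k) = k + 7/3.
From deg A=1, deg B=1, deg C=1: d=4.
Coefficient equations give f(k) = k*(k + 2)*(k**2 + 8*k + 19)/36.
Then R = B(k−1)f/C = k*(k + 2)*(k + 5)*(k**2 + 8*k + 19)/(12*(3*k + 7)), so s_k = R(k)·t_k = k*(-k**2 - 8*k - 19)/(4*(k**3 + 8*k**2 + 19*k + 12)).
Δs = 3*(-3*k - 7)/(k**5 + 15*k**4 + 85*k**3 + 225*k**2 + 274*k + 120), as required.
Telescoping: Σ = s_(9) − s_(3) = -129/520 − (-13/56) = -29/1820.

Σ = -29/1820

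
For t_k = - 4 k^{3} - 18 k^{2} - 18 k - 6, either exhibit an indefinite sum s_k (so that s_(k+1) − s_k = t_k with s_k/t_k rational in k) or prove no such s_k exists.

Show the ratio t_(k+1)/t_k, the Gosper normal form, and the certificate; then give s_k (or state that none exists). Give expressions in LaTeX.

s_k = k^{2} \left(- k^{2} - 4 k - 1\right)

Step 1: r(k) = (2*k**3 + 15*k**2 + 33*k + 23)/(2*k**3 + 9*k**2 + 9*k + 3).
A = 1, B = 1, C = k**3 + 9*k**2/2 + 9*k/2 + 3/2.
Solve (1)·f(k+1) − (1)·f(k) = k**3 + 9*k**2/2 + 9*k/2 + 3/2.
deg f ≤ 4 (via 0,0,3).
Match coefficients ⇒ f(k) = k**2*(k**2 + 4*k + 1)/4.
R(k) = B(k−1)·f(k)/C(k) = k**2*(k**2 + 4*k + 1)/(2*(2*k**3 + 9*k**2 + 9*k + 3)); s_k = R·t_k = k**2*(-k**2 - 4*k - 1).
Δs = -4*k**3 - 18*k**2 - 18*k - 6, as required.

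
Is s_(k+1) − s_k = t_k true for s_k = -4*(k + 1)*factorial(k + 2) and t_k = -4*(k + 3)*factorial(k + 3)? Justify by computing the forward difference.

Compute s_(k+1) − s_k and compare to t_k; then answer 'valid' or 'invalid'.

s_(k+1) = -4*(k + 2)*factorial(k + 3)
s_(k+1) − s_k = -4*(k**2 + 4*k + 5)*factorial(k + 2)
(s_(k+1) − s_k) − t_k = 8*(k + 2)*factorial(k + 2)

Invalid: residual 8*(k + 2)*factorial(k + 2) ≠ 0.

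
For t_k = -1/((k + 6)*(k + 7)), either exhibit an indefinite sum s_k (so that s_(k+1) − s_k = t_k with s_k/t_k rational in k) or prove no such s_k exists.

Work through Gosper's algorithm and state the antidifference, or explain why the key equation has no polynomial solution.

s_k = -k/(6*k + 36)

r(k) = (k + 6)/(k + 8) after simplifying.
Normal form (A,B,C) = (k + 6, k + 8, 1).
Need (k + 6)·f(k+1) − (k + 7)·f(k) = 1.
Degrees (1,1,0) ⇒ d ≤ 1.
Coefficient equations give f(k) = k/6.
R(k) = B(k−1)·f(k)/C(k) = k*(k + 7)/6; s_k = R·t_k = -k/(6*k + 36).
Δs = -1/(k**2 + 13*k + 42), as required.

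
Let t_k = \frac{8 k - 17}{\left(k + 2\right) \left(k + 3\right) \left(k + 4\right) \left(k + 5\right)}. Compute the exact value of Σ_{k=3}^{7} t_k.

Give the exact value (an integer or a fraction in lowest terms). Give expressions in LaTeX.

Ratio r(k) = (k + 2)*(8*k - 9)/((k + 6)*(8*k - 17)).
Gosper form: A/B · C(k+1)/C(k) with A=k + 2, B=k + 6, C=k - 17/8.
Set up (k + 2)·f(k+1) − (k + 5)·f(k) − (k - 17/8) = 0.
deg f ≤ 3 (via 1,1,1).
Solve for f: f(k) = -k*(k**2 + 9*k + 58)/64 (degree 3 ≤ 3).
R(k) = B(k−1)·f(k)/C(k) = -k*(k + 5)*(k**2 + 9*k + 58)/(8*(8*k - 17)); s_k = R·t_k = k*(-k**2 - 9*k - 58)/(8*(k + 2)*(k + 3)*(k + 4)).
Check: Δs_k = (8*k - 17)/(k**4 + 14*k**3 + 71*k**2 + 154*k + 120). ✓
Sum = s_(8) − s_(3); s_(8) = -97/660, s_(3) = -47/280 ⇒ 193/9240.

Σ = 193/9240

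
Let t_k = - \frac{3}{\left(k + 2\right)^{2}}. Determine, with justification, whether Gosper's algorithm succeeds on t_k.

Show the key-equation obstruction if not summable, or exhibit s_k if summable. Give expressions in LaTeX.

t_(k+1)/t_k = (k + 2)**2/(k + 3)**2.
Normal form (A,B,C) = (k**2 + 4*k + 4, k**2 + 6*k + 9, 1).
Set up (k**2 + 4*k + 4)·f(k+1) − (k**2 + 4*k + 4)·f(k) − (1) = 0.
Degrees (2,2,0) ⇒ d ≤ 0.
Put f(k) = c0: A·f(k+1) − B(k−1)·f(k) − C = -1; need -1 = 0 — inconsistent ⇒ no f, not summable.

No — key equation has no polynomial f.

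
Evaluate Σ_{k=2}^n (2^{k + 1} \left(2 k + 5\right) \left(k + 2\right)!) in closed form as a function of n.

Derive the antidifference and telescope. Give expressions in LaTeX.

Step 1: r(k) = 2*(k + 3)*(2*k + 7)/(2*k + 5).
A = 2*k + 6, B = 1, C = k + 5/2.
Key eq: (2*k + 6)·f(k+1) = (1)·f(k) + (k + 5/2).
d = 0 from the (1,0,1) case.
Match coefficients ⇒ f(k) = 1/2.
Then R = B(k−1)f/C = 1/(2*k + 5), so s_k = R(k)·t_k = 2**(k + 1)*factorial(k + 2).
s_(k+1) − s_k = 2**(k + 1)*(2*k + 5)*factorial(k + 2) = t_k.
Evaluate: s_(n+1) = 2**(n + 2)*factorial(n + 3); subtract s_(2) = 192 ⇒ S(n) = 4*2**n*factorial(n + 3) - 192.

S(n) = 4 \cdot 2^{n} \left(n + 3\right)! - 192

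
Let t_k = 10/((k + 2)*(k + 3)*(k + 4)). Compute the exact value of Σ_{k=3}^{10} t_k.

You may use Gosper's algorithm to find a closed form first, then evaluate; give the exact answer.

Σ = 38/273

Step 1: r(k) = (k + 2)/(k + 5).
Normal form (A,B,C) = (k + 2, k + 5, 1).
Key eq: (k + 2)·f(k+1) = (k + 4)·f(k) + (1).
From deg A=1, deg B=1, deg C=0: d=2.
Solving with deg f ≤ 2: f(k) = k*(k + 5)/12.
Get s_k = R·t_k = 5*k*(k + 5)/(6*(k + 2)*(k + 3)) with R(k) = B(k−1)f(k)/C(k) = k*(k + 4)*(k + 5)/12.
Verify: 10/(k**3 + 9*k**2 + 26*k + 24) matches t_k.
Σ_(k=3)^(10) t_k = s_(11) − s_(3) = 220/273 − (2/3) = 38/273.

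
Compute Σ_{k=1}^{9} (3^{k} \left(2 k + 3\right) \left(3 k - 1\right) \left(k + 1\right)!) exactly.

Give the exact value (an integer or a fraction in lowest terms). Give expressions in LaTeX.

Σ = 40069801094406

t_(k+1)/t_k = 3*(k + 2)*(2*k + 5)*(3*k + 2)/((2*k + 3)*(3*k - 1)).
Normal form (A,B,C) = (3*k + 6, 1, k**2 + 7*k/6 - 1/2).
Solve (3*k + 6)·f(k+1) − (1)·f(k) = k**2 + 7*k/6 - 1/2.
d = 1 from the (1,0,2) case.
Solving with deg f ≤ 1: f(k) = (2*k - 3)/6.
R(k) = B(k−1)·f(k)/C(k) = (2*k - 3)/((2*k + 3)*(3*k - 1)); s_k = R·t_k = 3**k*(2*k - 3)*factorial(k + 1).
Δs = 3**k*(2*k + 3)*(3*k - 1)*factorial(k + 1), as required.
Σ_(k=1)^(9) t_k = s_(10) − s_(1) = 40069801094400 − (-6) = 40069801094406.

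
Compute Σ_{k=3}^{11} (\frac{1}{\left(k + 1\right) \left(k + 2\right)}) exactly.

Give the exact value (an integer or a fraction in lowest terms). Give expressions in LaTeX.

r(k) = (k + 1)/(k + 3) after simplifying.
So A=k + 1 and B=k + 3, with C=1.
Set up (k + 1)·f(k+1) − (k + 2)·f(k) − (1) = 0.
Bound: deg f ≤ 1.
A polynomial solution: f(k) = k.
Certificate R = B(k−1)f/C = k*(k + 2) gives s_k = k/(k + 1).
Verify: 1/(k**2 + 3*k + 2) matches t_k.
Sum = s_(12) − s_(3); s_(12) = 12/13, s_(3) = 3/4 ⇒ 9/52.

Σ = 9/52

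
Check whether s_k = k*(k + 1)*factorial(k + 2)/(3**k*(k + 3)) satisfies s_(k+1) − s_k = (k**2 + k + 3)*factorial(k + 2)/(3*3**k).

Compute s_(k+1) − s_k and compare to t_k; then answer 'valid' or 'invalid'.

s_(k+1) = (k + 1)*(k + 2)*factorial(k + 3)/(3*3**k*(k + 4))
s_(k+1) − s_k = (k + 1)*(k**3 + 5*k**2 + 9*k + 18)*factorial(k + 2)/(3*3**k*(k + 3)*(k + 4))
(s_(k+1) − s_k) − t_k = -2*(k**3 + 4*k**2 + 3*k + 9)*factorial(k + 2)/(3*3**k*(k + 3)*(k + 4))

Invalid: residual -2*(k**3 + 4*k**2 + 3*k + 9)*factorial(k + 2)/(3*3**k*(k + 3)*(k + 4)) ≠ 0.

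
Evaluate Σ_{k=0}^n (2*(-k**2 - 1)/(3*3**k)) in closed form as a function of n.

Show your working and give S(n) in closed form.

Compute t_(k+1)/t_k: get ((k + 1)**2 + 1)/(3*(k**2 + 1)).
Gosper form: A/B · C(k+1)/C(k) with A=1/3, B=1, C=k**2 + 1.
f must satisfy (1/3)·f(k+1) − (1)·f(k) = k**2 + 1.
deg f ≤ 2 (via 0,0,2).
Match coefficients ⇒ f(k) = -3*(k**2 + k + 2)/2.
Get s_k = R·t_k = (k**2 + k + 2)/3**k with R(k) = B(k−1)f(k)/C(k) = -3*(k**2 + k + 2)/(2*(k**2 + 1)).
Check: Δs_k = 2*(-k**2 - 1)/(3*3**k). ✓
s_(n+1) = 3**(-n - 1)*(n**2 + 3*n + 4) and s_(0) = 2, so S(n) = (-6*3**n + n**2 + 3*n + 4)/(3*3**n).

S(n) = (-6*3**n + n**2 + 3*n + 4)/(3*3**n)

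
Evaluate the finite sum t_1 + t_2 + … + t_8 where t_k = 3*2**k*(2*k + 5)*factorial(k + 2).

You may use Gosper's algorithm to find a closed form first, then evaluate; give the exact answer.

r(k) = 2*(k + 3)*(2*k + 7)/(2*k + 5) after simplifying.
Factor: A=2*k + 6; B=1; C=k + 5/2.
Solve (2*k + 6)·f(k+1) − (1)·f(k) = k + 5/2.
deg f ≤ 0 (via 1,0,1).
A polynomial solution: f(k) = 1/2.
So s_k = (B(k−1)f/C)·t_k = (1/(2*k + 5))·t_k = 3*2**k*factorial(k + 2).
Verify: 3*2**k*(2*k + 5)*factorial(k + 2) matches t_k.
Sum = s_(9) − s_(1); s_(9) = 61312204800, s_(1) = 36 ⇒ 61312204764.

Σ = 61312204764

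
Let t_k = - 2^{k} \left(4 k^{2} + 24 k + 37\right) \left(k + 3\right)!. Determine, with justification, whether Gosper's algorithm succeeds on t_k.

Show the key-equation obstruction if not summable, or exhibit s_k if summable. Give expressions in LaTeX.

The ratio is 2*(4*k**3 + 48*k**2 + 193*k + 260)/(4*k**2 + 24*k + 37).
A = 2*k + 8, B = 1, C = k**2 + 6*k + 37/4.
f must satisfy (2*k + 8)·f(k+1) − (1)·f(k) = k**2 + 6*k + 37/4.
d = 1 from the (1,0,2) case.
Coefficient equations give f(k) = (2*k + 3)/4.
Get s_k = R·t_k = -2**k*(2*k + 3)*factorial(k + 3) with R(k) = B(k−1)f(k)/C(k) = (2*k + 3)/(4*k**2 + 24*k + 37).
Δs = -2**k*(4*k**2 + 24*k + 37)*factorial(k + 3), as required.

Yes. s_k = - 2^{k} \left(2 k + 3\right) \left(k + 3\right)!.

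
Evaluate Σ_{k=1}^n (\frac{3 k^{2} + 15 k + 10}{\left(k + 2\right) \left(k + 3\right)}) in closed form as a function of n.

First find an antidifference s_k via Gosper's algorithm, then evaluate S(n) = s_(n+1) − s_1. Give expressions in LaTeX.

S(n) = \frac{n \left(9 n + 19\right)}{3 \left(n + 3\right)}

r(k) = (k + 2)*(15*k + 3*(k + 1)**2 + 25)/((k + 4)*(3*k**2 + 15*k + 10)) after simplifying.
So A=k + 2 and B=k + 4, with C=k**2 + 5*k + 10/3.
f must satisfy (k + 2)·f(k+1) − (k + 3)·f(k) = k**2 + 5*k + 10/3.
Degrees (1,1,2) ⇒ d ≤ 2.
Coefficient equations give f(k) = k*(3*k + 2)/3.
Then R = B(k−1)f/C = k*(k + 3)*(3*k + 2)/(3*k**2 + 15*k + 10), so s_k = R(k)·t_k = k*(3*k + 2)/(k + 2).
Check: Δs_k = (3*k**2 + 15*k + 10)/(k**2 + 5*k + 6). ✓
Evaluate: s_(n+1) = (3*n**2 + 8*n + 5)/(n + 3); subtract s_(1) = 5/3 ⇒ S(n) = n*(9*n + 19)/(3*(n + 3)).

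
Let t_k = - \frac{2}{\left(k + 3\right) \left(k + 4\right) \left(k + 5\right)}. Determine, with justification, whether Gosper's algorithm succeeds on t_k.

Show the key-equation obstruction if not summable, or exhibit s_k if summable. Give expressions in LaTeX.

r(k) = (k + 3)/(k + 6) after simplifying.
Factor: A=k + 3; B=k + 6; C=1.
Solve (k + 3)·f(k+1) − (k + 5)·f(k) = 1.
Bound: deg f ≤ 2.
Match coefficients ⇒ f(k) = k*(k + 7)/24.
Certificate R = B(k−1)f/C = k*(k + 5)*(k + 7)/24 gives s_k = k*(-k - 7)/(12*(k + 3)*(k + 4)).
Verify: -2/(k**3 + 12*k**2 + 47*k + 60) matches t_k.

Yes. s_k = \frac{k \left(- k - 7\right)}{12 \left(k + 3\right) \left(k + 4\right)}.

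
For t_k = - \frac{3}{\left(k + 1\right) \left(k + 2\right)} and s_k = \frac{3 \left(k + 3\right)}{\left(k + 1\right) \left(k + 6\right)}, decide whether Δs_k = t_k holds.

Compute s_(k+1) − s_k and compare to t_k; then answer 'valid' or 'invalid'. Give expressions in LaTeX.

Invalid: residual \frac{18 \left(k + 4\right)}{k^{4} + 16 k^{3} + 83 k^{2} + 152 k + 84} ≠ 0.

s_(k+1) = 3*(k + 4)/((k + 2)*(k + 7))
s_(k+1) − s_k = 3*(-k**2 - 7*k - 18)/(k**4 + 16*k**3 + 83*k**2 + 152*k + 84)
(s_(k+1) − s_k) − t_k = 18*(k + 4)/(k**4 + 16*k**3 + 83*k**2 + 152*k + 84)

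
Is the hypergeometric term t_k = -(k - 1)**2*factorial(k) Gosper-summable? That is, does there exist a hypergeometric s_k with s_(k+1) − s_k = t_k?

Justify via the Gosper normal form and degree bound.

Step 1: r(k) = k**2*(k + 1)/(k - 1)**2.
A = k + 1, B = 1, C = k**2 - 2*k + 1.
f must satisfy (k + 1)·f(k+1) − (1)·f(k) = k**2 - 2*k + 1.
Bound: deg f ≤ 1.
A polynomial solution: f(k) = k - 3.
Then R = B(k−1)f/C = (k - 3)/(k - 1)**2, so s_k = R(k)·t_k = -(k - 3)*factorial(k).
Verify: -(k - 1)**2*factorial(k) matches t_k.

Yes. s_k = -(k - 3)*factorial(k).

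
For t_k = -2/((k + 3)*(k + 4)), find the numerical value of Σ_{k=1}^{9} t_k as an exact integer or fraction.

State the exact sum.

r(k) = (k + 3)/(k + 5) after simplifying.
Normal form (A,B,C) = (k + 3, k + 5, 1).
Key eq: (k + 3)·f(k+1) = (k + 4)·f(k) + (1).
Bound: deg f ≤ 1.
A polynomial solution: f(k) = k/3.
So s_k = (B(k−1)f/C)·t_k = (k*(k + 4)/3)·t_k = -2*k/(3*k + 9).
Check: Δs_k = -2/(k**2 + 7*k + 12). ✓
Σ_(k=1)^(9) t_k = s_(10) − s_(1) = -20/39 − (-1/6) = -9/26.

Σ = -9/26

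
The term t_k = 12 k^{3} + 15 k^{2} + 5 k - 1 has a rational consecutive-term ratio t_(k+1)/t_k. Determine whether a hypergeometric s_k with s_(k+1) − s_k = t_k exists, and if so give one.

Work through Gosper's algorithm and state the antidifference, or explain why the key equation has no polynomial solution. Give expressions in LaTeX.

s_k = k \left(3 k^{3} - k^{2} - 2 k - 1\right)

Compute t_(k+1)/t_k: get (12*k**3 + 51*k**2 + 71*k + 31)/(12*k**3 + 15*k**2 + 5*k - 1).
Normal form (A,B,C) = (1, 1, k**3 + 5*k**2/4 + 5*k/12 - 1/12).
Key eq: (1)·f(k+1) = (1)·f(k) + (k**3 + 5*k**2/4 + 5*k/12 - 1/12).
From deg A=0, deg B=0, deg C=3: d=4.
Solve for f: f(k) = k*(3*k**3 - k**2 - 2*k - 1)/12 (degree 4 ≤ 4).
Certificate R = B(k−1)f/C = k*(3*k**3 - k**2 - 2*k - 1)/(12*k**3 + 15*k**2 + 5*k - 1) gives s_k = k*(3*k**3 - k**2 - 2*k - 1).
Verify: 12*k**3 + 15*k**2 + 5*k - 1 matches t_k.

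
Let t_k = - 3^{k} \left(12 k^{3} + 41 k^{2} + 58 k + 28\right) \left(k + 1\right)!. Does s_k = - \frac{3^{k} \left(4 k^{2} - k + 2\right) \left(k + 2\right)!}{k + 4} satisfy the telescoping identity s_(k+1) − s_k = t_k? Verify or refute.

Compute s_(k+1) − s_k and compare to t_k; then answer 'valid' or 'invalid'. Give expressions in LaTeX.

s_(k+1) = -3**(k + 1)*(4*k**2 + 7*k + 5)*factorial(k + 3)/(k + 5)
s_(k+1) − s_k = -3**k*(12*k**4 + 101*k**3 + 287*k**2 + 360*k + 170)*factorial(k + 2)/((k + 4)*(k + 5))
(s_(k+1) − s_k) − t_k = 2*3**k*(12*k**4 + 89*k**3 + 218*k**2 + 261*k + 110)*factorial(k + 1)/((k + 4)*(k + 5))

Invalid: residual \frac{2 \cdot 3^{k} \left(12 k^{4} + 89 k^{3} + 218 k^{2} + 261 k + 110\right) \left(k + 1\right)!}{\left(k + 4\right) \left(k + 5\right)} ≠ 0.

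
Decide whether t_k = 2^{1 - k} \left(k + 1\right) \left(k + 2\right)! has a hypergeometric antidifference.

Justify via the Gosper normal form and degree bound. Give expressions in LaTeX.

Yes. s_k = 2^{2 - k} \left(k + 2\right)!.

Compute t_(k+1)/t_k: get (k + 2)*(k + 3)/(2*(k + 1)).
Factor: A=k/2 + 3/2; B=1; C=k + 1.
Solve (k/2 + 3/2)·f(k+1) − (1)·f(k) = k + 1.
From deg A=1, deg B=0, deg C=1: d=0.
Coefficient equations give f(k) = 2.
R(k) = B(k−1)·f(k)/C(k) = 2/(k + 1); s_k = R·t_k = 2**(2 - k)*factorial(k + 2).
s_(k+1) − s_k = 2**(1 - k)*(k + 1)*factorial(k + 2) = t_k.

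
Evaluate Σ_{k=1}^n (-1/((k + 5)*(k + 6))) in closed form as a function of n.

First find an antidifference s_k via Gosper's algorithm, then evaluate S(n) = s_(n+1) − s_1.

Ratio r(k) = (k + 5)/(k + 7).
Normal form (A,B,C) = (k + 5, k + 7, 1).
Need (k + 5)·f(k+1) − (k + 6)·f(k) = 1.
d = 1 from the (1,1,0) case.
Match coefficients ⇒ f(k) = k/5.
Certificate R = B(k−1)f/C = k*(k + 6)/5 gives s_k = -k/(5*k + 25).
Check: Δs_k = -1/(k**2 + 11*k + 30). ✓
Σ_(k=1)^n t_k = s_(n+1) − s_(1) = ((-n - 1)/(5*(n + 6))) − (-1/30), i.e. -n/(6*n + 36).

S(n) = -n/(6*n + 36)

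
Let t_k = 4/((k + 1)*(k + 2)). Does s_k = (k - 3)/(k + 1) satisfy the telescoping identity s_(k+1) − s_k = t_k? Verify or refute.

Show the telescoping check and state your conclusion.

s_(k+1) = (k - 2)/(k + 2)
s_(k+1) − s_k = 4/(k**2 + 3*k + 2)
(s_(k+1) − s_k) − t_k = 0

Valid — Δs_k = t_k.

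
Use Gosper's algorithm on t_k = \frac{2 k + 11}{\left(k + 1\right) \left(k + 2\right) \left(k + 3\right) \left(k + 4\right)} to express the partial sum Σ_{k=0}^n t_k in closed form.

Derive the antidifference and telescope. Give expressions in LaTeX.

S(n) = \frac{2 n^{3} + 18 n^{2} + 49 n + 33}{3 \left(n^{3} + 9 n^{2} + 26 n + 24\right)}

r(k) = (k + 1)*(2*k + 13)/((k + 5)*(2*k + 11)) after simplifying.
Take A(k)=k + 1, B(k)=k + 5, C(k)=k + 11/2.
Need (k + 1)·f(k+1) − (k + 4)·f(k) = k + 11/2.
From deg A=1, deg B=1, deg C=1: d=3.
Coefficient equations give f(k) = k*(2*k**2 + 12*k + 19)/6.
R(k) = B(k−1)·f(k)/C(k) = k*(k + 4)*(2*k**2 + 12*k + 19)/(3*(2*k + 11)); s_k = R·t_k = k*(2*k**2 + 12*k + 19)/(3*(k + 1)*(k + 2)*(k + 3)).
Δs = (2*k + 11)/(k**4 + 10*k**3 + 35*k**2 + 50*k + 24), as required.
Evaluate: s_(n+1) = (2*n**3 + 18*n**2 + 49*n + 33)/(3*(n**3 + 9*n**2 + 26*n + 24)); subtract s_(0) = 0 ⇒ S(n) = (2*n**3 + 18*n**2 + 49*n + 33)/(3*(n**3 + 9*n**2 + 26*n + 24)).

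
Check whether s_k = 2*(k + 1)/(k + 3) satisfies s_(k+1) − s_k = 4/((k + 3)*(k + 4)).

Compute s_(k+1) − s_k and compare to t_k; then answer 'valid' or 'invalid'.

s_(k+1) = 2*(k + 2)/(k + 4)
s_(k+1) − s_k = 4/(k**2 + 7*k + 12)
(s_(k+1) − s_k) − t_k = 0

valid; difference matches t_k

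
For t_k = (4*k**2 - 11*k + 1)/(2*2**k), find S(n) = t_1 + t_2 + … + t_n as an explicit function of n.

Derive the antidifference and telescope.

S(n) = 2**(-n - 1)*(3*2**n - 4*n**2 - 5*n - 3)

Compute t_(k+1)/t_k: get (4*k**2 - 3*k - 6)/(2*(4*k**2 - 11*k + 1)).
Normal form (A,B,C) = (1/2, 1, k**2 - 11*k/4 + 1/4).
Need (1/2)·f(k+1) − (1)·f(k) = k**2 - 11*k/4 + 1/4.
Degrees (0,0,2) ⇒ d ≤ 2.
Match coefficients ⇒ f(k) = -(4*k**2 - 3*k + 2)/2.
R(k) = B(k−1)·f(k)/C(k) = -2*(4*k**2 - 3*k + 2)/(4*k**2 - 11*k + 1); s_k = R·t_k = (-4*k**2 + 3*k - 2)/2**k.
Δs = (4*k**2 - 11*k + 1)/(2*2**k), as required.
Evaluate: s_(n+1) = 2**(-n - 1)*(-4*n**2 - 5*n - 3); subtract s_(1) = -3/2 ⇒ S(n) = 2**(-n - 1)*(3*2**n - 4*n**2 - 5*n - 3).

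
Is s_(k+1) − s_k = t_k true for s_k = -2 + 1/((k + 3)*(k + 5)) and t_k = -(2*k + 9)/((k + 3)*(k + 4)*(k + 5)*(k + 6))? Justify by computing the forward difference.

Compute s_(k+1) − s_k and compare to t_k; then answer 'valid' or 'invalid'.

s_(k+1) = -2 + 1/((k + 4)*(k + 6))
s_(k+1) − s_k = (-2*k - 9)/(k**4 + 18*k**3 + 119*k**2 + 342*k + 360)
(s_(k+1) − s_k) − t_k = 0

valid (s_(k+1) − s_k reduces to t_k)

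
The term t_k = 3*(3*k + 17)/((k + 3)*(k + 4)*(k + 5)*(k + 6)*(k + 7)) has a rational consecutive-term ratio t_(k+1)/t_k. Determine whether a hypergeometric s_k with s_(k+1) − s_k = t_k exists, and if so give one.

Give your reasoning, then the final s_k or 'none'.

s_k = k*(k**2 + 13*k + 54)/(24*(k**3 + 13*k**2 + 54*k + 72))

t_(k+1)/t_k = (k + 3)*(3*k + 20)/((k + 8)*(3*k + 17)).
Normal form (A,B,C) = (k + 3, k + 8, k + 17/3).
Solve (k + 3)·f(k+1) − (k + 7)·f(k) = k + 17/3.
Degrees (1,1,1) ⇒ d ≤ 4.
Solve for f: f(k) = k*(k + 5)*(k**2 + 13*k + 54)/216 (degree 4 ≤ 4).
So s_k = (B(k−1)f/C)·t_k = (k*(k + 5)*(k + 7)*(k**2 + 13*k + 54)/(72*(3*k + 17)))·t_k = k*(k**2 + 13*k + 54)/(24*(k**3 + 13*k**2 + 54*k + 72)).
Δs = 3*(3*k + 17)/(k**5 + 25*k**4 + 245*k**3 + 1175*k**2 + 2754*k + 2520), as required.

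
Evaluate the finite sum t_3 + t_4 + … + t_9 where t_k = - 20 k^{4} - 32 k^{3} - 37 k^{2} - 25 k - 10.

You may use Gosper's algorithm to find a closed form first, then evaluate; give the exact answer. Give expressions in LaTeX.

Σ = -382312

t_(k+1)/t_k = (20*k**4 + 112*k**3 + 253*k**2 + 275*k + 124)/(20*k**4 + 32*k**3 + 37*k**2 + 25*k + 10).
Gosper form: A/B · C(k+1)/C(k) with A=1, B=1, C=k**4 + 8*k**3/5 + 37*k**2/20 + 5*k/4 + 1/2.
Set up (1)·f(k+1) − (1)·f(k) − (k**4 + 8*k**3/5 + 37*k**2/20 + 5*k/4 + 1/2) = 0.
d = 5 from the (0,0,4) case.
Coefficient equations give f(k) = k*(4*k**4 - 2*k**3 + 3*k**2 + 2*k + 3)/20.
Then R = B(k−1)f/C = k*(4*k**4 - 2*k**3 + 3*k**2 + 2*k + 3)/(20*k**4 + 32*k**3 + 37*k**2 + 25*k + 10), so s_k = R(k)·t_k = k*(-4*k**4 + 2*k**3 - 3*k**2 - 2*k - 3).
s_(k+1) − s_k = -20*k**4 - 32*k**3 - 37*k**2 - 25*k - 10 = t_k.
Evaluate s at k=10 and k=3: -383230 and -918; difference -382312.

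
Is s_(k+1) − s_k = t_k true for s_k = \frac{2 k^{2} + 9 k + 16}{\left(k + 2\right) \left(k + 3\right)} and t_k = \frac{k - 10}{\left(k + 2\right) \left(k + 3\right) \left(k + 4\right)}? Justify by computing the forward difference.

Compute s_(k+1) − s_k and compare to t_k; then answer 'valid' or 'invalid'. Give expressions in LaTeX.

s_(k+1) = (9*k + 2*(k + 1)**2 + 25)/((k + 3)*(k + 4))
s_(k+1) − s_k = (k - 10)/(k**3 + 9*k**2 + 26*k + 24)
(s_(k+1) − s_k) − t_k = 0

valid (s_(k+1) − s_k reduces to t_k)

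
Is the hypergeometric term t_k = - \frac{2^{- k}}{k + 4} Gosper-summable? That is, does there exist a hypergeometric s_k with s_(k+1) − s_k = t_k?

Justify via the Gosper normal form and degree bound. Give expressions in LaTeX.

t_(k+1)/t_k = (k + 4)/(2*(k + 5)).
So A=k/2 + 2 and B=k + 5, with C=1.
Need (k/2 + 2)·f(k+1) − (k + 4)·f(k) = 1.
d = -1 from the (1,1,0) case.
Bound -1 < 0, so the key equation has no polynomial solution.

No — key equation has no polynomial f.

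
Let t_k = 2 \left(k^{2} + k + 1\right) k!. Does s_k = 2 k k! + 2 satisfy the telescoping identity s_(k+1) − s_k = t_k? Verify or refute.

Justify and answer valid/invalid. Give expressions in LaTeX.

Valid — Δs_k = t_k.

s_(k+1) = 2*(k + 1)*factorial(k + 1) + 2
s_(k+1) − s_k = 2*(k**2 + k + 1)*factorial(k)
(s_(k+1) − s_k) − t_k = 0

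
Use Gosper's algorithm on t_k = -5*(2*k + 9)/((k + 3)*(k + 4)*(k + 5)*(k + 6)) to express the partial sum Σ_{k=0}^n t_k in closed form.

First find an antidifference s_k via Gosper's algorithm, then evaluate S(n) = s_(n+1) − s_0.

S(n) = (-n**2 - 10*n - 9)/(3*(n**2 + 10*n + 24))

Compute t_(k+1)/t_k: get (k + 3)*(2*k + 11)/((k + 7)*(2*k + 9)).
A = k + 3, B = k + 7, C = k + 9/2.
Solve (k + 3)·f(k+1) − (k + 6)·f(k) = k + 9/2.
Degrees (1,1,1) ⇒ d ≤ 3.
Coefficient equations give f(k) = k*(k + 4)*(k + 8)/30.
Get s_k = R·t_k = k*(-k - 8)/(3*(k**2 + 8*k + 15)) with R(k) = B(k−1)f(k)/C(k) = k*(k + 4)*(k + 6)*(k + 8)/(15*(2*k + 9)).
Verify: 5*(-2*k - 9)/(k**4 + 18*k**3 + 119*k**2 + 342*k + 360) matches t_k.
s_(n+1) = (-n**2 - 10*n - 9)/(3*(n**2 + 10*n + 24)) and s_(0) = 0, so S(n) = (-n**2 - 10*n - 9)/(3*(n**2 + 10*n + 24)).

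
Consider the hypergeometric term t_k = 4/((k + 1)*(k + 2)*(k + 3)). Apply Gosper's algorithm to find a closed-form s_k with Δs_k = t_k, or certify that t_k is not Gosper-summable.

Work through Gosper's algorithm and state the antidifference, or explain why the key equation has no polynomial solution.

s_k = k*(k + 3)/((k + 1)*(k + 2))

Ratio r(k) = (k + 1)/(k + 4).
Take A(k)=k + 1, B(k)=k + 4, C(k)=1.
Key eq: (k + 1)·f(k+1) = (k + 3)·f(k) + (1).
deg f ≤ 2 (via 1,1,0).
Match coefficients ⇒ f(k) = k*(k + 3)/4.
R(k) = B(k−1)·f(k)/C(k) = k*(k + 3)**2/4; s_k = R·t_k = k*(k + 3)/((k + 1)*(k + 2)).
Δs = 4/(k**3 + 6*k**2 + 11*k + 6), as required.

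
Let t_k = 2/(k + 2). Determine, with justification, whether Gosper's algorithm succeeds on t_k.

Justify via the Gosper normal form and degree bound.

Step 1: r(k) = (k + 2)/(k + 3).
A = k + 2, B = k + 3, C = 1.
Solve (k + 2)·f(k+1) − (k + 2)·f(k) = 1.
deg f ≤ 0 (via 1,1,0).
Generic f = c0 gives residual -1; -1 = 0 cannot hold, so t_k is not Gosper-summable.

No — t_k has no hypergeometric antidifference.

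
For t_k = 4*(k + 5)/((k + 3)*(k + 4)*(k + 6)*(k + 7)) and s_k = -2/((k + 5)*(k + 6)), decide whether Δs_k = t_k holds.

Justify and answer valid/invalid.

Invalid: residual 4*(-3*k - 13)/(k**5 + 25*k**4 + 245*k**3 + 1175*k**2 + 2754*k + 2520) ≠ 0.

s_(k+1) = -2/((k + 6)*(k + 7))
s_(k+1) − s_k = 4/(k**3 + 18*k**2 + 107*k + 210)
(s_(k+1) − s_k) − t_k = 4*(-3*k - 13)/(k**5 + 25*k**4 + 245*k**3 + 1175*k**2 + 2754*k + 2520)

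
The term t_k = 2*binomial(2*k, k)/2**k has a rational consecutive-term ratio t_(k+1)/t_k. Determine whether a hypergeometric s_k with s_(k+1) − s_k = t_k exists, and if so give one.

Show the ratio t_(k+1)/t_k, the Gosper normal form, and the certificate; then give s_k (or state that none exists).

not Gosper-summable; s_k does not exist

Step 1: r(k) = (2*k + 1)/(k + 1).
Take A(k)=2*k + 1, B(k)=k + 1, C(k)=1.
Need (2*k + 1)·f(k+1) − (k)·f(k) = 1.
Degrees (1,1,0) ⇒ d ≤ -1.
Negative degree bound (-1): no f exists, t_k not Gosper-summable.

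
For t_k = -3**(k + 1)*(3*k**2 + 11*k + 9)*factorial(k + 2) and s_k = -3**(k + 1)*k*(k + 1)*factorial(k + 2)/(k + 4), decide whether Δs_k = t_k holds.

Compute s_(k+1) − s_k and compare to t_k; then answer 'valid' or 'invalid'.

Invalid: residual 3**(k + 2)*(k + 2)*(3*k**2 + 17*k + 18)*factorial(k + 2)/((k + 4)*(k + 5)) ≠ 0.

s_(k+1) = -3**(k + 2)*(k + 1)*(k + 2)*factorial(k + 3)/(k + 5)
s_(k+1) − s_k = -3**(k + 1)*(k + 1)*(3*k**3 + 26*k**2 + 73*k + 72)*factorial(k + 2)/((k + 4)*(k + 5))
(s_(k+1) − s_k) − t_k = 3**(k + 2)*(k + 2)*(3*k**2 + 17*k + 18)*factorial(k + 2)/((k + 4)*(k + 5))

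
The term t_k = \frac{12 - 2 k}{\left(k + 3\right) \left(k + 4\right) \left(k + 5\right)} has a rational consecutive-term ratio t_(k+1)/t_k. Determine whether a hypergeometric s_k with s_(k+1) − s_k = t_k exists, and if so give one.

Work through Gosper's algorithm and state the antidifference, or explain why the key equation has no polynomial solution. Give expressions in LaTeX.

t_(k+1)/t_k = (k - 5)*(k + 3)/((k - 6)*(k + 6)).
Take A(k)=k + 3, B(k)=k + 6, C(k)=k - 6.
Solve (k + 3)·f(k+1) − (k + 5)·f(k) = k - 6.
d = 2 from the (1,1,1) case.
A polynomial solution: f(k) = -k*(k + 15)/8.
So s_k = (B(k−1)f/C)·t_k = (-k*(k + 5)*(k + 15)/(8*(k - 6)))·t_k = k*(k + 15)/(4*(k + 3)*(k + 4)).
Check: Δs_k = 2*(6 - k)/(k**3 + 12*k**2 + 47*k + 60). ✓

s_k = \frac{k \left(k + 15\right)}{4 \left(k + 3\right) \left(k + 4\right)}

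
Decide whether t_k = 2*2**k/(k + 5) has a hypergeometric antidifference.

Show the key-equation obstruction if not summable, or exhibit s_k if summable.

Compute t_(k+1)/t_k: get 2*(k + 5)/(k + 6).
Gosper form: A/B · C(k+1)/C(k) with A=2*k + 10, B=k + 6, C=1.
Solve (2*k + 10)·f(k+1) − (k + 5)·f(k) = 1.
d = -1 from the (1,1,0) case.
Bound -1 < 0, so the key equation has no polynomial solution.

No — key equation has no polynomial f.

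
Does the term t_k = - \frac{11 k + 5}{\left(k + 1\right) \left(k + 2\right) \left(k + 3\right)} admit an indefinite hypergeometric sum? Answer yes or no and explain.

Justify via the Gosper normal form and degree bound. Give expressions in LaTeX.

Yes. s_k = \frac{k \left(- 4 k - 1\right)}{\left(k + 1\right) \left(k + 2\right)}.

t_(k+1)/t_k = (k + 1)*(11*k + 16)/((k + 4)*(11*k + 5)).
Normal form (A,B,C) = (k + 1, k + 4, k + 5/11).
Need (k + 1)·f(k+1) − (k + 3)·f(k) = k + 5/11.
d = 2 from the (1,1,1) case.
Solving with deg f ≤ 2: f(k) = k*(4*k + 1)/11.
R(k) = B(k−1)·f(k)/C(k) = k*(k + 3)*(4*k + 1)/(11*k + 5); s_k = R·t_k = k*(-4*k - 1)/((k + 1)*(k + 2)).
s_(k+1) − s_k = (-11*k - 5)/(k**3 + 6*k**2 + 11*k + 6) = t_k.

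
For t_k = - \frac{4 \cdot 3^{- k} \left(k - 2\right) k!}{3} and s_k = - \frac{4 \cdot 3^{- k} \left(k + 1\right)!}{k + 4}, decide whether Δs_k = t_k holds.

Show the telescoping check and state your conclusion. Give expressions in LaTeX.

s_(k+1) = -4*factorial(k + 2)/(3*3**k*(k + 5))
s_(k+1) − s_k = -4*(k**2 + 3*k - 7)*factorial(k + 1)/(3*3**k*(k + 4)*(k + 5))
(s_(k+1) − s_k) − t_k = 4*(k**2 + 2*k - 11)*factorial(k)/(3**k*(k + 4)*(k + 5))

Invalid: residual \frac{4 \cdot 3^{- k} \left(k^{2} + 2 k - 11\right) k!}{\left(k + 4\right) \left(k + 5\right)} ≠ 0.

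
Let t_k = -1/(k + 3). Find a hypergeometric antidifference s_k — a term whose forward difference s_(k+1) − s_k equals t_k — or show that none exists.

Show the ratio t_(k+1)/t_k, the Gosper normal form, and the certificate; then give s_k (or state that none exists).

Compute t_(k+1)/t_k: get (k + 3)/(k + 4).
So A=k + 3 and B=k + 4, with C=1.
Set up (k + 3)·f(k+1) − (k + 3)·f(k) − (1) = 0.
deg f ≤ 0 (via 1,1,0).
Generic f = c0 gives residual -1; -1 = 0 cannot hold, so t_k is not Gosper-summable.

not Gosper-summable; s_k does not exist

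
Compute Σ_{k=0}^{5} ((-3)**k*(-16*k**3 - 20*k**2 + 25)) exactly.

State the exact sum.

Σ = 508846

r(k) = 3*(-16*(k + 1)**3 - 20*(k + 1)**2 + 25)/(16*k**3 + 20*k**2 - 25) after simplifying.
Take A(k)=-3, B(k)=1, C(k)=k**3 + 5*k**2/4 - 25/16.
Set up (-3)·f(k+1) − (1)·f(k) − (k**3 + 5*k**2/4 - 25/16) = 0.
From deg A=0, deg B=0, deg C=3: d=3.
A polynomial solution: f(k) = -(4*k**3 - 4*k**2 - 3*k - 4)/16.
So s_k = (B(k−1)f/C)·t_k = (-(4*k**3 - 4*k**2 - 3*k - 4)/(16*k**3 + 20*k**2 - 25))·t_k = (-3)**k*(4*k**3 - 4*k**2 - 3*k - 4).
Verify: (-3)**k*(-16*k**3 - 20*k**2 + 25) matches t_k.
Evaluate s at k=6 and k=0: 508842 and -4; difference 508846.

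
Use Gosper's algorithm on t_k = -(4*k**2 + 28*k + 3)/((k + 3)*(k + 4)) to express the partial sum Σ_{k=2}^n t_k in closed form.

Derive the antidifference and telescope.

Compute t_(k+1)/t_k: get (k + 3)*(28*k + 4*(k + 1)**2 + 31)/((k + 5)*(4*k**2 + 28*k + 3)).
Factor: A=k + 3; B=k + 5; C=k**2 + 7*k + 3/4.
Key eq: (k + 3)·f(k+1) = (k + 4)·f(k) + (k**2 + 7*k + 3/4).
d = 2 from the (1,1,2) case.
Coefficient equations give f(k) = k*(4*k - 3)/4.
R(k) = B(k−1)·f(k)/C(k) = k*(k + 4)*(4*k - 3)/(4*k**2 + 28*k + 3); s_k = R·t_k = k*(3 - 4*k)/(k + 3).
Check: Δs_k = (-4*k**2 - 28*k - 3)/(k**2 + 7*k + 12). ✓
Evaluate: s_(n+1) = (-4*n**2 - 5*n - 1)/(n + 4); subtract s_(2) = -2 ⇒ S(n) = (-4*n**2 - 3*n + 7)/(n + 4).

S(n) = (-4*n**2 - 3*n + 7)/(n + 4)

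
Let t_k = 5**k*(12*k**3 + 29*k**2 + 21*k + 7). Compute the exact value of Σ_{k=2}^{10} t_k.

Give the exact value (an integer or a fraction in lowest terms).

The ratio is 5*(12*k**3 + 65*k**2 + 115*k + 69)/(12*k**3 + 29*k**2 + 21*k + 7).
A = 5, B = 1, C = k**3 + 29*k**2/12 + 7*k/4 + 7/12.
Need (5)·f(k+1) − (1)·f(k) = k**3 + 29*k**2/12 + 7*k/4 + 7/12.
Bound: deg f ≤ 3.
Match coefficients ⇒ f(k) = (3*k**3 - 4*k**2 + 4*k - 2)/12.
Get s_k = R·t_k = 5**k*(3*k**3 - 4*k**2 + 4*k - 2) with R(k) = B(k−1)f(k)/C(k) = (3*k**3 - 4*k**2 + 4*k - 2)/(12*k**3 + 29*k**2 + 21*k + 7).
Δs = 5**k*(12*k**3 + 29*k**2 + 21*k + 7), as required.
Sum = s_(11) − s_(2); s_(11) = 173388671875, s_(2) = 350 ⇒ 173388671525.

Σ = 173388671525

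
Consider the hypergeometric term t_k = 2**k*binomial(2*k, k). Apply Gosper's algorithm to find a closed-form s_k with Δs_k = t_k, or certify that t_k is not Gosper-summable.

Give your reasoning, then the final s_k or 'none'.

none — t_k is not Gosper-summable

Compute t_(k+1)/t_k: get 4*(2*k + 1)/(k + 1).
Gosper form: A/B · C(k+1)/C(k) with A=8*k + 4, B=k + 1, C=1.
Key eq: (8*k + 4)·f(k+1) = (k)·f(k) + (1).
From deg A=1, deg B=1, deg C=0: d=-1.
Negative degree bound (-1): no f exists, t_k not Gosper-summable.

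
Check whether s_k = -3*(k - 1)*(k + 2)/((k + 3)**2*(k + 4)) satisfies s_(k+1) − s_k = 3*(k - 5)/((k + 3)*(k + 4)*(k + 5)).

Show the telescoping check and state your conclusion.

Invalid: residual 6*(-k**2 - k + 10)/(k**5 + 19*k**4 + 143*k**3 + 533*k**2 + 984*k + 720) ≠ 0.

s_(k+1) = -3*k*(k + 3)/((k + 4)**2*(k + 5))
s_(k+1) − s_k = 3*(k**3 - 25*k - 40)/(k**5 + 19*k**4 + 143*k**3 + 533*k**2 + 984*k + 720)
(s_(k+1) − s_k) − t_k = 6*(-k**2 - k + 10)/(k**5 + 19*k**4 + 143*k**3 + 533*k**2 + 984*k + 720)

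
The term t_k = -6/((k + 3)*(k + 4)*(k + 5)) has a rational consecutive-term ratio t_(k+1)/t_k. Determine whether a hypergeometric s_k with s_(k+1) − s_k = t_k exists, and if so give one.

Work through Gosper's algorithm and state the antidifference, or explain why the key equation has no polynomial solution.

s_k = k*(-k - 7)/(4*(k + 3)*(k + 4))

t_(k+1)/t_k = (k + 3)/(k + 6).
Take A(k)=k + 3, B(k)=k + 6, C(k)=1.
Key eq: (k + 3)·f(k+1) = (k + 5)·f(k) + (1).
Degrees (1,1,0) ⇒ d ≤ 2.
Match coefficients ⇒ f(k) = k*(k + 7)/24.
R(k) = B(k−1)·f(k)/C(k) = k*(k + 5)*(k + 7)/24; s_k = R·t_k = k*(-k - 7)/(4*(k + 3)*(k + 4)).
Check: Δs_k = -6/(k**3 + 12*k**2 + 47*k + 60). ✓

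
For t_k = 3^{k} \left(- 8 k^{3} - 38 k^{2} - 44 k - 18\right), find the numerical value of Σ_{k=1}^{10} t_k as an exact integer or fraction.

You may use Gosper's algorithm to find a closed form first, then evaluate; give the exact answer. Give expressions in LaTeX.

t_(k+1)/t_k = 3*(4*k**3 + 31*k**2 + 72*k + 54)/(4*k**3 + 19*k**2 + 22*k + 9).
Normal form (A,B,C) = (3, 1, k**3 + 19*k**2/4 + 11*k/2 + 9/4).
Key eq: (3)·f(k+1) = (1)·f(k) + (k**3 + 19*k**2/4 + 11*k/2 + 9/4).
deg f ≤ 3 (via 0,0,3).
Match coefficients ⇒ f(k) = k*(4*k**2 + k + 1)/8.
So s_k = (B(k−1)f/C)·t_k = (k*(4*k**2 + k + 1)/(2*(4*k**3 + 19*k**2 + 22*k + 9)))·t_k = 3**k*k*(-4*k**2 - k - 1).
Check: Δs_k = 3**k*(-8*k**3 - 38*k**2 - 44*k - 18). ✓
Evaluate s at k=11 and k=1: -966514032 and -18; difference -966514014.

Σ = -966514014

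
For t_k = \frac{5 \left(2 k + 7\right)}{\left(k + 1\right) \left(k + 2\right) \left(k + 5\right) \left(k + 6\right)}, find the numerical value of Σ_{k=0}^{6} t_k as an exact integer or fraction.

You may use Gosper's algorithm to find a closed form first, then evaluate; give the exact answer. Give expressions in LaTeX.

Σ = 91/96

Compute t_(k+1)/t_k: get (k + 1)*(k + 5)*(2*k + 9)/((k + 3)*(k + 7)*(2*k + 7)).
Take A(k)=k + 1, B(k)=k + 7, C(k)=k**3 + 21*k**2/2 + 73*k/2 + 42.
Solve (k + 1)·f(k+1) − (k + 6)·f(k) = k**3 + 21*k**2/2 + 73*k/2 + 42.
From deg A=1, deg B=1, deg C=3: d=5.
Coefficient equations give f(k) = k*(k + 2)*(k + 3)*(k + 4)*(k + 6)/10.
So s_k = (B(k−1)f/C)·t_k = (k*(k + 2)*(k + 6)**2/(5*(2*k + 7)))·t_k = k*(k + 6)/(k**2 + 6*k + 5).
Δs = 5*(2*k + 7)/(k**4 + 14*k**3 + 65*k**2 + 112*k + 60), as required.
Sum = s_(7) − s_(0); s_(7) = 91/96, s_(0) = 0 ⇒ 91/96.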